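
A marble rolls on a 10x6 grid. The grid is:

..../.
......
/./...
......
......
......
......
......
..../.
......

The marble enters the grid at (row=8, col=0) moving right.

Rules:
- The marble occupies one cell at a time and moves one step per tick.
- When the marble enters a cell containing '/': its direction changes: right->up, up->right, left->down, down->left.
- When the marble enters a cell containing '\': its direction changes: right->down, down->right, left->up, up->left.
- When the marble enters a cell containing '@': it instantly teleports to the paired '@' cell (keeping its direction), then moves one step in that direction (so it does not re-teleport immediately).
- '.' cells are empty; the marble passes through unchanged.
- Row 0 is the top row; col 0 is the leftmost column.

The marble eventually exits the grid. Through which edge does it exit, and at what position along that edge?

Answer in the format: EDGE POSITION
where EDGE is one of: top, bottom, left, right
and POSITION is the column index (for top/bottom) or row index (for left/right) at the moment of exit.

Answer: right 0

Derivation:
Step 1: enter (8,0), '.' pass, move right to (8,1)
Step 2: enter (8,1), '.' pass, move right to (8,2)
Step 3: enter (8,2), '.' pass, move right to (8,3)
Step 4: enter (8,3), '.' pass, move right to (8,4)
Step 5: enter (8,4), '/' deflects right->up, move up to (7,4)
Step 6: enter (7,4), '.' pass, move up to (6,4)
Step 7: enter (6,4), '.' pass, move up to (5,4)
Step 8: enter (5,4), '.' pass, move up to (4,4)
Step 9: enter (4,4), '.' pass, move up to (3,4)
Step 10: enter (3,4), '.' pass, move up to (2,4)
Step 11: enter (2,4), '.' pass, move up to (1,4)
Step 12: enter (1,4), '.' pass, move up to (0,4)
Step 13: enter (0,4), '/' deflects up->right, move right to (0,5)
Step 14: enter (0,5), '.' pass, move right to (0,6)
Step 15: at (0,6) — EXIT via right edge, pos 0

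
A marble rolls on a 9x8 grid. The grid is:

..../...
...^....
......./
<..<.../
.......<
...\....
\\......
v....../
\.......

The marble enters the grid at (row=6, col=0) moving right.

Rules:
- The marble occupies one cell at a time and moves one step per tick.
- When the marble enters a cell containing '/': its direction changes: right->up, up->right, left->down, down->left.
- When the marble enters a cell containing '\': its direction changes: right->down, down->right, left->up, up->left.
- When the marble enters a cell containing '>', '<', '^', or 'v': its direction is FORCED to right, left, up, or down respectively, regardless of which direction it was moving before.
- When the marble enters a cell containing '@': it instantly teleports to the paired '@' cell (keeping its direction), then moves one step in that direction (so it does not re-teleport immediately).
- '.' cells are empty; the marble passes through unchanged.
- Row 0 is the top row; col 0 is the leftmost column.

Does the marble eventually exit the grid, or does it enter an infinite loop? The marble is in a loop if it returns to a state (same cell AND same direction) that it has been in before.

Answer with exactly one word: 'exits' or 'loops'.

Answer: exits

Derivation:
Step 1: enter (6,0), '\' deflects right->down, move down to (7,0)
Step 2: enter (7,0), 'v' forces down->down, move down to (8,0)
Step 3: enter (8,0), '\' deflects down->right, move right to (8,1)
Step 4: enter (8,1), '.' pass, move right to (8,2)
Step 5: enter (8,2), '.' pass, move right to (8,3)
Step 6: enter (8,3), '.' pass, move right to (8,4)
Step 7: enter (8,4), '.' pass, move right to (8,5)
Step 8: enter (8,5), '.' pass, move right to (8,6)
Step 9: enter (8,6), '.' pass, move right to (8,7)
Step 10: enter (8,7), '.' pass, move right to (8,8)
Step 11: at (8,8) — EXIT via right edge, pos 8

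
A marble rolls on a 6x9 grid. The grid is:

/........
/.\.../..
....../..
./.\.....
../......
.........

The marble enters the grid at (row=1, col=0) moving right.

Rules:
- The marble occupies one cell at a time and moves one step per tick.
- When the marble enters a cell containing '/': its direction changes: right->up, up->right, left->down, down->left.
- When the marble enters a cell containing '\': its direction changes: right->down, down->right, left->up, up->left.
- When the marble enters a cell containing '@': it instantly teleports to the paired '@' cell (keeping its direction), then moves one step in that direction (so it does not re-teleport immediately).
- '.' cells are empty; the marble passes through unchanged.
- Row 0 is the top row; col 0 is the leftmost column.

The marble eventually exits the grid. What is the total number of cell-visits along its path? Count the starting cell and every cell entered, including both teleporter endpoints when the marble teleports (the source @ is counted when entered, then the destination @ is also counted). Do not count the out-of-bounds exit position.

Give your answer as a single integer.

Answer: 10

Derivation:
Step 1: enter (1,0), '/' deflects right->up, move up to (0,0)
Step 2: enter (0,0), '/' deflects up->right, move right to (0,1)
Step 3: enter (0,1), '.' pass, move right to (0,2)
Step 4: enter (0,2), '.' pass, move right to (0,3)
Step 5: enter (0,3), '.' pass, move right to (0,4)
Step 6: enter (0,4), '.' pass, move right to (0,5)
Step 7: enter (0,5), '.' pass, move right to (0,6)
Step 8: enter (0,6), '.' pass, move right to (0,7)
Step 9: enter (0,7), '.' pass, move right to (0,8)
Step 10: enter (0,8), '.' pass, move right to (0,9)
Step 11: at (0,9) — EXIT via right edge, pos 0
Path length (cell visits): 10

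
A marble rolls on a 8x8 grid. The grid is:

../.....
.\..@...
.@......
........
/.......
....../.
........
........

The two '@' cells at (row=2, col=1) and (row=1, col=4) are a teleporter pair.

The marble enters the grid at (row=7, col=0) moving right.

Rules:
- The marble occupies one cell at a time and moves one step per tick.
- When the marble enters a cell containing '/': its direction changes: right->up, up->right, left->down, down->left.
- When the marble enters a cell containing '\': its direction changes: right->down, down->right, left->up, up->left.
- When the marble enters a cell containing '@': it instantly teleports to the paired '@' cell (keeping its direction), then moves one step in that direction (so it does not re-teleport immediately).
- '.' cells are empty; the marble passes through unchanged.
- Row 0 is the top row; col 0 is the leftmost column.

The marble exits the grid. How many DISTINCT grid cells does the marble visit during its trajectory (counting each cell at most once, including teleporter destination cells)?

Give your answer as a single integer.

Step 1: enter (7,0), '.' pass, move right to (7,1)
Step 2: enter (7,1), '.' pass, move right to (7,2)
Step 3: enter (7,2), '.' pass, move right to (7,3)
Step 4: enter (7,3), '.' pass, move right to (7,4)
Step 5: enter (7,4), '.' pass, move right to (7,5)
Step 6: enter (7,5), '.' pass, move right to (7,6)
Step 7: enter (7,6), '.' pass, move right to (7,7)
Step 8: enter (7,7), '.' pass, move right to (7,8)
Step 9: at (7,8) — EXIT via right edge, pos 7
Distinct cells visited: 8 (path length 8)

Answer: 8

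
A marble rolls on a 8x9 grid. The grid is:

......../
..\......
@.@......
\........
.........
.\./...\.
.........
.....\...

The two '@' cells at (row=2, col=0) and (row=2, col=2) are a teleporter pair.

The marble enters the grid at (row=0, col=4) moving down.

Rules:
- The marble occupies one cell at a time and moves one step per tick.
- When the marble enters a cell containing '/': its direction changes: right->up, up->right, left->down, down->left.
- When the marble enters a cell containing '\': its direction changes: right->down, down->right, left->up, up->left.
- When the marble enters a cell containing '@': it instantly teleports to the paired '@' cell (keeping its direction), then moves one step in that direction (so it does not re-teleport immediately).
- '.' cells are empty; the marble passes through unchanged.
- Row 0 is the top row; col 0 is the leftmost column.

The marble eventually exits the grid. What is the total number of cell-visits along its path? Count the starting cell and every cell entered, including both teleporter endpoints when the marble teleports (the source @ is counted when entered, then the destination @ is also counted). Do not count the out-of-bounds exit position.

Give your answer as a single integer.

Step 1: enter (0,4), '.' pass, move down to (1,4)
Step 2: enter (1,4), '.' pass, move down to (2,4)
Step 3: enter (2,4), '.' pass, move down to (3,4)
Step 4: enter (3,4), '.' pass, move down to (4,4)
Step 5: enter (4,4), '.' pass, move down to (5,4)
Step 6: enter (5,4), '.' pass, move down to (6,4)
Step 7: enter (6,4), '.' pass, move down to (7,4)
Step 8: enter (7,4), '.' pass, move down to (8,4)
Step 9: at (8,4) — EXIT via bottom edge, pos 4
Path length (cell visits): 8

Answer: 8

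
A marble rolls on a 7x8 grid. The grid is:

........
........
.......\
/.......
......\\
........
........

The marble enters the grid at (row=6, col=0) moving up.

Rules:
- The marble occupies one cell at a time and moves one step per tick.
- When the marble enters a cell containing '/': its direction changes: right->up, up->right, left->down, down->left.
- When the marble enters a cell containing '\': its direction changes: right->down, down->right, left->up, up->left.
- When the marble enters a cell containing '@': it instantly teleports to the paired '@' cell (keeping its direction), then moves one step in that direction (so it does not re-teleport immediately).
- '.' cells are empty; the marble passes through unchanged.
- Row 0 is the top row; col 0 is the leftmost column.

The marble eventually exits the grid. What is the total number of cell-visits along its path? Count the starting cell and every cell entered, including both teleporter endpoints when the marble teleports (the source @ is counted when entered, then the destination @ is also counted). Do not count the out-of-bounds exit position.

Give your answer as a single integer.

Answer: 11

Derivation:
Step 1: enter (6,0), '.' pass, move up to (5,0)
Step 2: enter (5,0), '.' pass, move up to (4,0)
Step 3: enter (4,0), '.' pass, move up to (3,0)
Step 4: enter (3,0), '/' deflects up->right, move right to (3,1)
Step 5: enter (3,1), '.' pass, move right to (3,2)
Step 6: enter (3,2), '.' pass, move right to (3,3)
Step 7: enter (3,3), '.' pass, move right to (3,4)
Step 8: enter (3,4), '.' pass, move right to (3,5)
Step 9: enter (3,5), '.' pass, move right to (3,6)
Step 10: enter (3,6), '.' pass, move right to (3,7)
Step 11: enter (3,7), '.' pass, move right to (3,8)
Step 12: at (3,8) — EXIT via right edge, pos 3
Path length (cell visits): 11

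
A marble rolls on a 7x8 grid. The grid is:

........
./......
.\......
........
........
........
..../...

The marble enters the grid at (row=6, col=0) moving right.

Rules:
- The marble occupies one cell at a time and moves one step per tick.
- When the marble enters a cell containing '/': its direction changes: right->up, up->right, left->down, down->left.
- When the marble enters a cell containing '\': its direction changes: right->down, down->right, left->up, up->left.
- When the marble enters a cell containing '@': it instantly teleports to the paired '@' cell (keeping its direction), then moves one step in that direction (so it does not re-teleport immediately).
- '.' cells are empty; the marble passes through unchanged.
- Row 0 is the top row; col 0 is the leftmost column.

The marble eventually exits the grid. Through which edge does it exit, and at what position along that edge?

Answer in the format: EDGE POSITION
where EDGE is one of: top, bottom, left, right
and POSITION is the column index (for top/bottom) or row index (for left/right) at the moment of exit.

Answer: top 4

Derivation:
Step 1: enter (6,0), '.' pass, move right to (6,1)
Step 2: enter (6,1), '.' pass, move right to (6,2)
Step 3: enter (6,2), '.' pass, move right to (6,3)
Step 4: enter (6,3), '.' pass, move right to (6,4)
Step 5: enter (6,4), '/' deflects right->up, move up to (5,4)
Step 6: enter (5,4), '.' pass, move up to (4,4)
Step 7: enter (4,4), '.' pass, move up to (3,4)
Step 8: enter (3,4), '.' pass, move up to (2,4)
Step 9: enter (2,4), '.' pass, move up to (1,4)
Step 10: enter (1,4), '.' pass, move up to (0,4)
Step 11: enter (0,4), '.' pass, move up to (-1,4)
Step 12: at (-1,4) — EXIT via top edge, pos 4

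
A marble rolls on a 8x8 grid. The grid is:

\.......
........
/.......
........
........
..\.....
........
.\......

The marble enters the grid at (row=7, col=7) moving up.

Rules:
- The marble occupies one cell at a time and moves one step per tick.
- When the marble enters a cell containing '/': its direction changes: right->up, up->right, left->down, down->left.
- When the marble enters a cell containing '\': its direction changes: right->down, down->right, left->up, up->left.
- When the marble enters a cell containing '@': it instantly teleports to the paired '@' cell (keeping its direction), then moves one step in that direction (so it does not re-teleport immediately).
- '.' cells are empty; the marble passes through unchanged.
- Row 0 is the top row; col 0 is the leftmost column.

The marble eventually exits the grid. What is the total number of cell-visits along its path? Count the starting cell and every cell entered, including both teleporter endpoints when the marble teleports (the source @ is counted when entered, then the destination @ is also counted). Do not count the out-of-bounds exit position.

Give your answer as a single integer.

Step 1: enter (7,7), '.' pass, move up to (6,7)
Step 2: enter (6,7), '.' pass, move up to (5,7)
Step 3: enter (5,7), '.' pass, move up to (4,7)
Step 4: enter (4,7), '.' pass, move up to (3,7)
Step 5: enter (3,7), '.' pass, move up to (2,7)
Step 6: enter (2,7), '.' pass, move up to (1,7)
Step 7: enter (1,7), '.' pass, move up to (0,7)
Step 8: enter (0,7), '.' pass, move up to (-1,7)
Step 9: at (-1,7) — EXIT via top edge, pos 7
Path length (cell visits): 8

Answer: 8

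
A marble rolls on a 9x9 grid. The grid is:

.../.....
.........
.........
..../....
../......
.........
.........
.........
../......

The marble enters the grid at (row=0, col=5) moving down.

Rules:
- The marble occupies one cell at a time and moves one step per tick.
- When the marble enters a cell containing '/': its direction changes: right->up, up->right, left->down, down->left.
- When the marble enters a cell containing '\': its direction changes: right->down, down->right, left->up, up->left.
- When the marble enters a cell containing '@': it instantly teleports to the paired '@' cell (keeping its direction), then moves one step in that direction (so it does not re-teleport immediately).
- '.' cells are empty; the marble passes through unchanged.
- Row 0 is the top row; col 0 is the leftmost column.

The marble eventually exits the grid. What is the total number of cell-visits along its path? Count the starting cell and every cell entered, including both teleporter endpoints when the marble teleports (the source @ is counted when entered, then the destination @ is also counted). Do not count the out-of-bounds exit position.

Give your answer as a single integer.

Step 1: enter (0,5), '.' pass, move down to (1,5)
Step 2: enter (1,5), '.' pass, move down to (2,5)
Step 3: enter (2,5), '.' pass, move down to (3,5)
Step 4: enter (3,5), '.' pass, move down to (4,5)
Step 5: enter (4,5), '.' pass, move down to (5,5)
Step 6: enter (5,5), '.' pass, move down to (6,5)
Step 7: enter (6,5), '.' pass, move down to (7,5)
Step 8: enter (7,5), '.' pass, move down to (8,5)
Step 9: enter (8,5), '.' pass, move down to (9,5)
Step 10: at (9,5) — EXIT via bottom edge, pos 5
Path length (cell visits): 9

Answer: 9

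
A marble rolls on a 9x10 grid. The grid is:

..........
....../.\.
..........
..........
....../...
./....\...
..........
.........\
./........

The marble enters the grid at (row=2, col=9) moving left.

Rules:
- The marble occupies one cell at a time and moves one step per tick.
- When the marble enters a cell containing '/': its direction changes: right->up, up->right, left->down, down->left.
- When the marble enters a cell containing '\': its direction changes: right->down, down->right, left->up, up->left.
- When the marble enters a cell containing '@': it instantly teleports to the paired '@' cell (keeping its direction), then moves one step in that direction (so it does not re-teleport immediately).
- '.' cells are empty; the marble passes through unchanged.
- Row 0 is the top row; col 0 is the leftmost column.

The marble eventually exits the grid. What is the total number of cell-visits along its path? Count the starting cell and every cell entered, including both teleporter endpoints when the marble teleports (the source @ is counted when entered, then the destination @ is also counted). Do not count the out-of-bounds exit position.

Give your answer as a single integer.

Answer: 10

Derivation:
Step 1: enter (2,9), '.' pass, move left to (2,8)
Step 2: enter (2,8), '.' pass, move left to (2,7)
Step 3: enter (2,7), '.' pass, move left to (2,6)
Step 4: enter (2,6), '.' pass, move left to (2,5)
Step 5: enter (2,5), '.' pass, move left to (2,4)
Step 6: enter (2,4), '.' pass, move left to (2,3)
Step 7: enter (2,3), '.' pass, move left to (2,2)
Step 8: enter (2,2), '.' pass, move left to (2,1)
Step 9: enter (2,1), '.' pass, move left to (2,0)
Step 10: enter (2,0), '.' pass, move left to (2,-1)
Step 11: at (2,-1) — EXIT via left edge, pos 2
Path length (cell visits): 10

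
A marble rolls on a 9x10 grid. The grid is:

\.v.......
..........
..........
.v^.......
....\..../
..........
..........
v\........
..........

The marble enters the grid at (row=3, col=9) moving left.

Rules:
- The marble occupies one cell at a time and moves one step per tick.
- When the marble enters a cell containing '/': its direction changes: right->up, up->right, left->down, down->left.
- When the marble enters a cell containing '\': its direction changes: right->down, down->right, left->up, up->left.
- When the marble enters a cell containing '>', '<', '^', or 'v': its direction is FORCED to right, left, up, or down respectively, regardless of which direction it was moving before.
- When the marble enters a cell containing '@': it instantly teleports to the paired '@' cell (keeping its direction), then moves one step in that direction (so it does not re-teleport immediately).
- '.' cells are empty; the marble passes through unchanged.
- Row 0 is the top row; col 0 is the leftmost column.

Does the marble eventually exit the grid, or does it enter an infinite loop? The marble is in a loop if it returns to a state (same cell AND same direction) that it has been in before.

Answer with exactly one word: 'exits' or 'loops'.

Step 1: enter (3,9), '.' pass, move left to (3,8)
Step 2: enter (3,8), '.' pass, move left to (3,7)
Step 3: enter (3,7), '.' pass, move left to (3,6)
Step 4: enter (3,6), '.' pass, move left to (3,5)
Step 5: enter (3,5), '.' pass, move left to (3,4)
Step 6: enter (3,4), '.' pass, move left to (3,3)
Step 7: enter (3,3), '.' pass, move left to (3,2)
Step 8: enter (3,2), '^' forces left->up, move up to (2,2)
Step 9: enter (2,2), '.' pass, move up to (1,2)
Step 10: enter (1,2), '.' pass, move up to (0,2)
Step 11: enter (0,2), 'v' forces up->down, move down to (1,2)
Step 12: enter (1,2), '.' pass, move down to (2,2)
Step 13: enter (2,2), '.' pass, move down to (3,2)
Step 14: enter (3,2), '^' forces down->up, move up to (2,2)
Step 15: at (2,2) dir=up — LOOP DETECTED (seen before)

Answer: loops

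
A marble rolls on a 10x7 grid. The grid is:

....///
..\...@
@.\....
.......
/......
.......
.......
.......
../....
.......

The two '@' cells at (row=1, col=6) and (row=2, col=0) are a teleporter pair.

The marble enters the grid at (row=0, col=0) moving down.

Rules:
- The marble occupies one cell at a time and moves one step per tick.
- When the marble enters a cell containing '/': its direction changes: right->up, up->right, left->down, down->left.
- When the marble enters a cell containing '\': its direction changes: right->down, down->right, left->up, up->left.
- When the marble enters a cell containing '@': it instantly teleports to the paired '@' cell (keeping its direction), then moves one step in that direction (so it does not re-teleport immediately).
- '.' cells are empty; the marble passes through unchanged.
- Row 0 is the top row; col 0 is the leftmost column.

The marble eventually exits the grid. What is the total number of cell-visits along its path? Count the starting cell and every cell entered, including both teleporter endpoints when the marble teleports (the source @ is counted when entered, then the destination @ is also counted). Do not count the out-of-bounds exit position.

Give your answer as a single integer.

Answer: 12

Derivation:
Step 1: enter (0,0), '.' pass, move down to (1,0)
Step 2: enter (1,0), '.' pass, move down to (2,0)
Step 3: enter (2,0), '@' teleport (2,0)->(1,6), also enter (1,6), move down to (2,6)
Step 4: enter (2,6), '.' pass, move down to (3,6)
Step 5: enter (3,6), '.' pass, move down to (4,6)
Step 6: enter (4,6), '.' pass, move down to (5,6)
Step 7: enter (5,6), '.' pass, move down to (6,6)
Step 8: enter (6,6), '.' pass, move down to (7,6)
Step 9: enter (7,6), '.' pass, move down to (8,6)
Step 10: enter (8,6), '.' pass, move down to (9,6)
Step 11: enter (9,6), '.' pass, move down to (10,6)
Step 12: at (10,6) — EXIT via bottom edge, pos 6
Path length (cell visits): 12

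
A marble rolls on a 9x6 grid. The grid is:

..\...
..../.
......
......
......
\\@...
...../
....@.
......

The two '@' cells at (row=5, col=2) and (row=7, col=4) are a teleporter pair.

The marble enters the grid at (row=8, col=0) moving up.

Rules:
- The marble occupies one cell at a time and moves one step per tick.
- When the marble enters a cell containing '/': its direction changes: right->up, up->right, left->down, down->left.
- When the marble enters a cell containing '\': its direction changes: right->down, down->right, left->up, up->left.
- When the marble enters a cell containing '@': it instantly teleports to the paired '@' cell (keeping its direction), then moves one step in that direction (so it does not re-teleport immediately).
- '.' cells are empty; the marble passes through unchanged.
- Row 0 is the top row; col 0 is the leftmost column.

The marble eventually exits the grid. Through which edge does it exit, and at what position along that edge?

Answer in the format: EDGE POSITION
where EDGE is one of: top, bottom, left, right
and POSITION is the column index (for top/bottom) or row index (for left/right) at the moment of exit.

Step 1: enter (8,0), '.' pass, move up to (7,0)
Step 2: enter (7,0), '.' pass, move up to (6,0)
Step 3: enter (6,0), '.' pass, move up to (5,0)
Step 4: enter (5,0), '\' deflects up->left, move left to (5,-1)
Step 5: at (5,-1) — EXIT via left edge, pos 5

Answer: left 5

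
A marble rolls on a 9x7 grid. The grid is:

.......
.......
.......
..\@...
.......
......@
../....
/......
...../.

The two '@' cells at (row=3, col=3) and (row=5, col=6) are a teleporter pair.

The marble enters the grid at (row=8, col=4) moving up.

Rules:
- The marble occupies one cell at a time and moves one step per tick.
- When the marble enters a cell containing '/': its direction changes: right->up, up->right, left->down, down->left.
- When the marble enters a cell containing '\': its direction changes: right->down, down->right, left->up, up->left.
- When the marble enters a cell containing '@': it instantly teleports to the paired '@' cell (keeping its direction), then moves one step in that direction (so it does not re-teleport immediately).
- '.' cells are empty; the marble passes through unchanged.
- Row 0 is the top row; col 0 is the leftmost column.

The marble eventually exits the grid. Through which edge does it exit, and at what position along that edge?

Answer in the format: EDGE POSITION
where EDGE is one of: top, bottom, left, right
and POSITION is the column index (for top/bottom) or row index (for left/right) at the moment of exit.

Step 1: enter (8,4), '.' pass, move up to (7,4)
Step 2: enter (7,4), '.' pass, move up to (6,4)
Step 3: enter (6,4), '.' pass, move up to (5,4)
Step 4: enter (5,4), '.' pass, move up to (4,4)
Step 5: enter (4,4), '.' pass, move up to (3,4)
Step 6: enter (3,4), '.' pass, move up to (2,4)
Step 7: enter (2,4), '.' pass, move up to (1,4)
Step 8: enter (1,4), '.' pass, move up to (0,4)
Step 9: enter (0,4), '.' pass, move up to (-1,4)
Step 10: at (-1,4) — EXIT via top edge, pos 4

Answer: top 4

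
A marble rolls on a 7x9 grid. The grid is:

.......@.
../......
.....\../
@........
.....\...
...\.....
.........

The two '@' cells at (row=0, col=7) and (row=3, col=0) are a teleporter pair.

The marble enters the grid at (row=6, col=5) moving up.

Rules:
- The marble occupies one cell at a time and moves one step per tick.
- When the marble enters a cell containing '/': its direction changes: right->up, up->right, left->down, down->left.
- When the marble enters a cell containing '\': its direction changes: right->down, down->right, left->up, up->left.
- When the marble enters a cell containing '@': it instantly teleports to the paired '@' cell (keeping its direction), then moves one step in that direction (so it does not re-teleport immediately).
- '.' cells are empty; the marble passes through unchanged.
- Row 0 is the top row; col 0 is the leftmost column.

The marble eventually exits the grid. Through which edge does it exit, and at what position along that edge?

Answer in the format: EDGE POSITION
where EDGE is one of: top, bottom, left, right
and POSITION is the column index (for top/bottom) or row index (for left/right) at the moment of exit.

Step 1: enter (6,5), '.' pass, move up to (5,5)
Step 2: enter (5,5), '.' pass, move up to (4,5)
Step 3: enter (4,5), '\' deflects up->left, move left to (4,4)
Step 4: enter (4,4), '.' pass, move left to (4,3)
Step 5: enter (4,3), '.' pass, move left to (4,2)
Step 6: enter (4,2), '.' pass, move left to (4,1)
Step 7: enter (4,1), '.' pass, move left to (4,0)
Step 8: enter (4,0), '.' pass, move left to (4,-1)
Step 9: at (4,-1) — EXIT via left edge, pos 4

Answer: left 4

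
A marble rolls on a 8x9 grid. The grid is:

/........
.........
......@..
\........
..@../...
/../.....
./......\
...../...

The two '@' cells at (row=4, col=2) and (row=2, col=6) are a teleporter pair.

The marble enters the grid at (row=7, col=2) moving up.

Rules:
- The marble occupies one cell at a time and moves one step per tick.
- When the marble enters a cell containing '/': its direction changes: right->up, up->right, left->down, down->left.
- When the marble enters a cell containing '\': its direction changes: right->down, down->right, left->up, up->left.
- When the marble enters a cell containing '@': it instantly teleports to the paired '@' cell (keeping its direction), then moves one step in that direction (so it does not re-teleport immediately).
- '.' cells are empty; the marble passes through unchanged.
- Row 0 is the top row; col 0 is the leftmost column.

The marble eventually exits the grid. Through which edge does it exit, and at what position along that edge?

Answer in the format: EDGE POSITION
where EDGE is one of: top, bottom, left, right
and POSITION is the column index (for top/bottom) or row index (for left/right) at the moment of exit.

Answer: top 6

Derivation:
Step 1: enter (7,2), '.' pass, move up to (6,2)
Step 2: enter (6,2), '.' pass, move up to (5,2)
Step 3: enter (5,2), '.' pass, move up to (4,2)
Step 4: enter (4,2), '@' teleport (4,2)->(2,6), also enter (2,6), move up to (1,6)
Step 5: enter (1,6), '.' pass, move up to (0,6)
Step 6: enter (0,6), '.' pass, move up to (-1,6)
Step 7: at (-1,6) — EXIT via top edge, pos 6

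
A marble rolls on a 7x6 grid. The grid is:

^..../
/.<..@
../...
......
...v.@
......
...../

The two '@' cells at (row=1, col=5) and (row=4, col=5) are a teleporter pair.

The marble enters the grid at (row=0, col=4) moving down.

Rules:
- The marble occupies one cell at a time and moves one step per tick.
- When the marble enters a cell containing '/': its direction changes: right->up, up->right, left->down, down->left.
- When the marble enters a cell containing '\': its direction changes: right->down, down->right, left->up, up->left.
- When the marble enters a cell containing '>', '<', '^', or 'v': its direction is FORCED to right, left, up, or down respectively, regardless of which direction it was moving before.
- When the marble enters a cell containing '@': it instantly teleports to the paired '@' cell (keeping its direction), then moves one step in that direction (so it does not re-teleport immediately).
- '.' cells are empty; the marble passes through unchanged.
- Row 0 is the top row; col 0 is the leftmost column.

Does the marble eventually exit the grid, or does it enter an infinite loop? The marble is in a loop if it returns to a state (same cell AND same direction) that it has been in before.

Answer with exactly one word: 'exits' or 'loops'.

Step 1: enter (0,4), '.' pass, move down to (1,4)
Step 2: enter (1,4), '.' pass, move down to (2,4)
Step 3: enter (2,4), '.' pass, move down to (3,4)
Step 4: enter (3,4), '.' pass, move down to (4,4)
Step 5: enter (4,4), '.' pass, move down to (5,4)
Step 6: enter (5,4), '.' pass, move down to (6,4)
Step 7: enter (6,4), '.' pass, move down to (7,4)
Step 8: at (7,4) — EXIT via bottom edge, pos 4

Answer: exits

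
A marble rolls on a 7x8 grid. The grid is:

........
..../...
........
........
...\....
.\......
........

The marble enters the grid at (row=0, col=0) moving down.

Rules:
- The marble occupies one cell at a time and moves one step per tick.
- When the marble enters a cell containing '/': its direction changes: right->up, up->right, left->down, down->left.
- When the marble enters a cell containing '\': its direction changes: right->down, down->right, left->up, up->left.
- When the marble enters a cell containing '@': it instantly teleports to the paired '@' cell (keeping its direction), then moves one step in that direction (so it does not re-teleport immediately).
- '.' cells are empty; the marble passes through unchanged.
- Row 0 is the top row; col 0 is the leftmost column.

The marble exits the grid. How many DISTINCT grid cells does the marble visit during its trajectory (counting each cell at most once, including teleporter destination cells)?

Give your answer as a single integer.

Step 1: enter (0,0), '.' pass, move down to (1,0)
Step 2: enter (1,0), '.' pass, move down to (2,0)
Step 3: enter (2,0), '.' pass, move down to (3,0)
Step 4: enter (3,0), '.' pass, move down to (4,0)
Step 5: enter (4,0), '.' pass, move down to (5,0)
Step 6: enter (5,0), '.' pass, move down to (6,0)
Step 7: enter (6,0), '.' pass, move down to (7,0)
Step 8: at (7,0) — EXIT via bottom edge, pos 0
Distinct cells visited: 7 (path length 7)

Answer: 7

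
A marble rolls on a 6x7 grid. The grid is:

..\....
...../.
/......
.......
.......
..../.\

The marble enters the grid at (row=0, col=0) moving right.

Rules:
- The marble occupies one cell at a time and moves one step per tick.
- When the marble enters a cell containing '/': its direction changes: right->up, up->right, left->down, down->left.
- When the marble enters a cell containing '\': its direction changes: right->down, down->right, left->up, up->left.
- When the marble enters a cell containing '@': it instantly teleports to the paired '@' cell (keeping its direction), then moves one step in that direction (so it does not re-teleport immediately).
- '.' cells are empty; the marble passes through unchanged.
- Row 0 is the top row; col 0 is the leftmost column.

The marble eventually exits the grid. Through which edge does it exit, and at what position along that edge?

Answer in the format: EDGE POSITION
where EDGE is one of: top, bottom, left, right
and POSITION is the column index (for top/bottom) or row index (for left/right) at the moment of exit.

Step 1: enter (0,0), '.' pass, move right to (0,1)
Step 2: enter (0,1), '.' pass, move right to (0,2)
Step 3: enter (0,2), '\' deflects right->down, move down to (1,2)
Step 4: enter (1,2), '.' pass, move down to (2,2)
Step 5: enter (2,2), '.' pass, move down to (3,2)
Step 6: enter (3,2), '.' pass, move down to (4,2)
Step 7: enter (4,2), '.' pass, move down to (5,2)
Step 8: enter (5,2), '.' pass, move down to (6,2)
Step 9: at (6,2) — EXIT via bottom edge, pos 2

Answer: bottom 2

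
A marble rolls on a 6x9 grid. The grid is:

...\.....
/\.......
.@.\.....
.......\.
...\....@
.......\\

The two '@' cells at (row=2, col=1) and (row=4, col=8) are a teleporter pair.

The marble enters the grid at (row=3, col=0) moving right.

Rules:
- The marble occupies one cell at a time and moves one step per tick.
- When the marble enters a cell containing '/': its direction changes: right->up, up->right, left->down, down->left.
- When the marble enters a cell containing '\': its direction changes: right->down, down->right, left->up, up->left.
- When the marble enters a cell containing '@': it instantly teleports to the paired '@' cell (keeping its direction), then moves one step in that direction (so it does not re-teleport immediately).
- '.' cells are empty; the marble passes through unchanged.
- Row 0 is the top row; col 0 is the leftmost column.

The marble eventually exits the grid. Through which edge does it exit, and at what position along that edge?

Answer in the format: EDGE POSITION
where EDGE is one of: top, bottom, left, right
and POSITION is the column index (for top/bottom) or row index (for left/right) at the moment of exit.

Answer: bottom 8

Derivation:
Step 1: enter (3,0), '.' pass, move right to (3,1)
Step 2: enter (3,1), '.' pass, move right to (3,2)
Step 3: enter (3,2), '.' pass, move right to (3,3)
Step 4: enter (3,3), '.' pass, move right to (3,4)
Step 5: enter (3,4), '.' pass, move right to (3,5)
Step 6: enter (3,5), '.' pass, move right to (3,6)
Step 7: enter (3,6), '.' pass, move right to (3,7)
Step 8: enter (3,7), '\' deflects right->down, move down to (4,7)
Step 9: enter (4,7), '.' pass, move down to (5,7)
Step 10: enter (5,7), '\' deflects down->right, move right to (5,8)
Step 11: enter (5,8), '\' deflects right->down, move down to (6,8)
Step 12: at (6,8) — EXIT via bottom edge, pos 8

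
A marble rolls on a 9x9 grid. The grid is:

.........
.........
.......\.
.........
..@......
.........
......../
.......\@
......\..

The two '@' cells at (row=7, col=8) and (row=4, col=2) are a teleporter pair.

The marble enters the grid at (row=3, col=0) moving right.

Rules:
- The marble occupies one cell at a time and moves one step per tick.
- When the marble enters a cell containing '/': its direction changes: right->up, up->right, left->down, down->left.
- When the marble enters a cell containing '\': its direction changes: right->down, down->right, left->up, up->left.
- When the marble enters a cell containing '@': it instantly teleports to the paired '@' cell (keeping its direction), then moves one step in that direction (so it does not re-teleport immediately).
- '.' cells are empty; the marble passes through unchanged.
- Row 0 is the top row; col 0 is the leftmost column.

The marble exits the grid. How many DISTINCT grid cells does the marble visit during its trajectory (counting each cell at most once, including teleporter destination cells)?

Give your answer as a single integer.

Step 1: enter (3,0), '.' pass, move right to (3,1)
Step 2: enter (3,1), '.' pass, move right to (3,2)
Step 3: enter (3,2), '.' pass, move right to (3,3)
Step 4: enter (3,3), '.' pass, move right to (3,4)
Step 5: enter (3,4), '.' pass, move right to (3,5)
Step 6: enter (3,5), '.' pass, move right to (3,6)
Step 7: enter (3,6), '.' pass, move right to (3,7)
Step 8: enter (3,7), '.' pass, move right to (3,8)
Step 9: enter (3,8), '.' pass, move right to (3,9)
Step 10: at (3,9) — EXIT via right edge, pos 3
Distinct cells visited: 9 (path length 9)

Answer: 9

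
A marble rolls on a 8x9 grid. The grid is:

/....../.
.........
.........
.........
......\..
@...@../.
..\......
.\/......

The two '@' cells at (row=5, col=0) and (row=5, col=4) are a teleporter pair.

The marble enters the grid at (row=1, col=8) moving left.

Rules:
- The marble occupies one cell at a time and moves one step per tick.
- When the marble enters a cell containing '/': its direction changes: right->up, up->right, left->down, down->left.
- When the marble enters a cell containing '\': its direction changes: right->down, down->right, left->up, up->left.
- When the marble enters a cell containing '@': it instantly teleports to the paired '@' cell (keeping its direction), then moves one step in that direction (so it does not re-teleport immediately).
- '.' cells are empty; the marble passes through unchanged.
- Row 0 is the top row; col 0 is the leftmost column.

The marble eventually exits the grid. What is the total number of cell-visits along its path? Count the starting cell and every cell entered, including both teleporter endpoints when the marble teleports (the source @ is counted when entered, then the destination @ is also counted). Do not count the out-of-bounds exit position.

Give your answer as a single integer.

Answer: 9

Derivation:
Step 1: enter (1,8), '.' pass, move left to (1,7)
Step 2: enter (1,7), '.' pass, move left to (1,6)
Step 3: enter (1,6), '.' pass, move left to (1,5)
Step 4: enter (1,5), '.' pass, move left to (1,4)
Step 5: enter (1,4), '.' pass, move left to (1,3)
Step 6: enter (1,3), '.' pass, move left to (1,2)
Step 7: enter (1,2), '.' pass, move left to (1,1)
Step 8: enter (1,1), '.' pass, move left to (1,0)
Step 9: enter (1,0), '.' pass, move left to (1,-1)
Step 10: at (1,-1) — EXIT via left edge, pos 1
Path length (cell visits): 9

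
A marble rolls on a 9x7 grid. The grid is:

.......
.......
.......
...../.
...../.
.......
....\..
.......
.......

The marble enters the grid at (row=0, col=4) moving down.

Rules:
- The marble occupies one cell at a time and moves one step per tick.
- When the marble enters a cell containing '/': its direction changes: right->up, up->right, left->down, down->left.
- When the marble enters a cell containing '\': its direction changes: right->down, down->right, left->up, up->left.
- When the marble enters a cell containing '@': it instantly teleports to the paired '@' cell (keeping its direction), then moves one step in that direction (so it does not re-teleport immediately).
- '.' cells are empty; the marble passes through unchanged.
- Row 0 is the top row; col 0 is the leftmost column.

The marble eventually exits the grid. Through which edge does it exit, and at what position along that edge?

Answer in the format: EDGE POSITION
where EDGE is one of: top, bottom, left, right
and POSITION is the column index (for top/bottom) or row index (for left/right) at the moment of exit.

Step 1: enter (0,4), '.' pass, move down to (1,4)
Step 2: enter (1,4), '.' pass, move down to (2,4)
Step 3: enter (2,4), '.' pass, move down to (3,4)
Step 4: enter (3,4), '.' pass, move down to (4,4)
Step 5: enter (4,4), '.' pass, move down to (5,4)
Step 6: enter (5,4), '.' pass, move down to (6,4)
Step 7: enter (6,4), '\' deflects down->right, move right to (6,5)
Step 8: enter (6,5), '.' pass, move right to (6,6)
Step 9: enter (6,6), '.' pass, move right to (6,7)
Step 10: at (6,7) — EXIT via right edge, pos 6

Answer: right 6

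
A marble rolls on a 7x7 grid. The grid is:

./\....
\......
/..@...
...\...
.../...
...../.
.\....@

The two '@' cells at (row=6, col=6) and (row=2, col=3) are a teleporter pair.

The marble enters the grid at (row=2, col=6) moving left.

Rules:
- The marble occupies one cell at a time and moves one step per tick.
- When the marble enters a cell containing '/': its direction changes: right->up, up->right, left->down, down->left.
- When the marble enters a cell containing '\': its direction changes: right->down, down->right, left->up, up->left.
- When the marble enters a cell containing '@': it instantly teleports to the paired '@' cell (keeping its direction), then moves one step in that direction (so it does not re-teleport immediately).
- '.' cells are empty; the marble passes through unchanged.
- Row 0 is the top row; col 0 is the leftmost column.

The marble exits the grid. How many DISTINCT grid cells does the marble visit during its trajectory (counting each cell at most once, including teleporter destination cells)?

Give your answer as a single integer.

Answer: 22

Derivation:
Step 1: enter (2,6), '.' pass, move left to (2,5)
Step 2: enter (2,5), '.' pass, move left to (2,4)
Step 3: enter (2,4), '.' pass, move left to (2,3)
Step 4: enter (2,3), '@' teleport (2,3)->(6,6), also enter (6,6), move left to (6,5)
Step 5: enter (6,5), '.' pass, move left to (6,4)
Step 6: enter (6,4), '.' pass, move left to (6,3)
Step 7: enter (6,3), '.' pass, move left to (6,2)
Step 8: enter (6,2), '.' pass, move left to (6,1)
Step 9: enter (6,1), '\' deflects left->up, move up to (5,1)
Step 10: enter (5,1), '.' pass, move up to (4,1)
Step 11: enter (4,1), '.' pass, move up to (3,1)
Step 12: enter (3,1), '.' pass, move up to (2,1)
Step 13: enter (2,1), '.' pass, move up to (1,1)
Step 14: enter (1,1), '.' pass, move up to (0,1)
Step 15: enter (0,1), '/' deflects up->right, move right to (0,2)
Step 16: enter (0,2), '\' deflects right->down, move down to (1,2)
Step 17: enter (1,2), '.' pass, move down to (2,2)
Step 18: enter (2,2), '.' pass, move down to (3,2)
Step 19: enter (3,2), '.' pass, move down to (4,2)
Step 20: enter (4,2), '.' pass, move down to (5,2)
Step 21: enter (5,2), '.' pass, move down to (6,2)
Step 22: enter (6,2), '.' pass, move down to (7,2)
Step 23: at (7,2) — EXIT via bottom edge, pos 2
Distinct cells visited: 22 (path length 23)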